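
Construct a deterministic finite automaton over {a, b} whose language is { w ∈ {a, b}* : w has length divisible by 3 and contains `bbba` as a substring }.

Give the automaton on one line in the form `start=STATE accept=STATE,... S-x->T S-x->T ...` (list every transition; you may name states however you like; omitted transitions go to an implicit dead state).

Run two small machines in parallel and take their product. The first has 3 states tracking the input length modulo 3; the second has 5 states tracking whether and how much of `bbba` has been seen. A product state is a pair (one from each), accepting exactly when both do.
A 15-state machine:
          a    b  
>  q0     q1   q2 
   q1     q3   q4 
   q2     q3   q5 
   q3     q0   q6 
   q4     q0   q7 
   q5     q0   q8 
   q6     q1   q9 
   q7     q1  q10 
   q8    q11  q10 
   q9     q3  q12 
   q10   q13  q12 
   q11   q13  q13 
   q12   q14   q8 
   q13   q14  q14 
 * q14   q11  q11 
(> = start, * = accepting)

start=q0 accept=q14 q0-a->q1 q0-b->q2 q1-a->q3 q1-b->q4 q2-a->q3 q2-b->q5 q3-a->q0 q3-b->q6 q4-a->q0 q4-b->q7 q5-a->q0 q5-b->q8 q6-a->q1 q6-b->q9 q7-a->q1 q7-b->q10 q8-a->q11 q8-b->q10 q9-a->q3 q9-b->q12 q10-a->q13 q10-b->q12 q11-a->q13 q11-b->q13 q12-a->q14 q12-b->q8 q13-a->q14 q13-b->q14 q14-a->q11 q14-b->q11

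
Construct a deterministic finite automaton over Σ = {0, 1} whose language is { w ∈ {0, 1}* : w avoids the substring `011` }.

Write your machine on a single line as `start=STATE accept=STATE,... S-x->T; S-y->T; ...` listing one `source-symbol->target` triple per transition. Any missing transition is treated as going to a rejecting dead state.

start=q0; accept=q0,q1,q2; q0-0->q1; q0-1->q0; q1-0->q1; q1-1->q2; q2-0->q1; q2-1->q3; q3-0->q3; q3-1->q3

This is the complement of 'contains `011`'. Use the same substring-matching states — q0 through q3 holding how much of `011` has just been matched — but flip the accepting set: everything except the trap q3 accepts.
A 4-state machine:
        0   1  
>* q0   q1  q0 
 * q1   q1  q2 
 * q2   q1  q3 
   q3   q3  q3 
(> = start, * = accepting)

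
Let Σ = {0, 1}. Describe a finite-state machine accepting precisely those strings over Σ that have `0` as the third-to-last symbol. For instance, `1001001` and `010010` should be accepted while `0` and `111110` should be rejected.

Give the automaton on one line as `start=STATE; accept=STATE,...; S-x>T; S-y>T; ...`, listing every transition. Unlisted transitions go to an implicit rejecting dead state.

start=q0; accept=q7,q8,q9,q10; q0-0>q1; q0-1>q2; q1-0>q3; q1-1>q4; q2-0>q5; q2-1>q6; q3-0>q7; q3-1>q8; q4-0>q9; q4-1>q10; q5-0>q11; q5-1>q12; q6-0>q13; q6-1>q14; q7-0>q7; q7-1>q8; q8-0>q9; q8-1>q10; q9-0>q11; q9-1>q12; q10-0>q13; q10-1>q14; q11-0>q7; q11-1>q8; q12-0>q9; q12-1>q10; q13-0>q11; q13-1>q12; q14-0>q13; q14-1>q14

A DFA must remember the last 3 symbols (since which symbol is third-to-last isn't known until the input ends). Use one state per possible window of the last ≤3 symbols; accept from those whose window starts with `0`.
With 15 states:
          0    1  
>  q0     q1   q2 
   q1     q3   q4 
   q2     q5   q6 
   q3     q7   q8 
   q4     q9  q10 
   q5    q11  q12 
   q6    q13  q14 
 * q7     q7   q8 
 * q8     q9  q10 
 * q9    q11  q12 
 * q10   q13  q14 
   q11    q7   q8 
   q12    q9  q10 
   q13   q11  q12 
   q14   q13  q14 
(> = start, * = accepting)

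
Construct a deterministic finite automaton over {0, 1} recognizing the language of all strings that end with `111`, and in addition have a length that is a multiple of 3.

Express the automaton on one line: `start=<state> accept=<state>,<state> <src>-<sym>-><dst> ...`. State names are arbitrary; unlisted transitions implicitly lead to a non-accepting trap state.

Build one automaton per condition and run them in lockstep. The first has 4 states tracking how much of the suffix `111` has currently been matched; the second has 3 states tracking the input length modulo 3. A product state is a pair (one from each), accepting exactly when both do. After merging equivalent states the machine shrinks.
6 states suffice.
        0   1  
>  s0   s1  s2 
   s1   s3  s3 
   s2   s3  s4 
   s3   s0  s0 
   s4   s0  s5 
 * s5   s1  s2 
(> = start, * = accepting)

start=s0 accept=s5 s0-0->s1 s0-1->s2 s1-0->s3 s1-1->s3 s2-0->s3 s2-1->s4 s3-0->s0 s3-1->s0 s4-0->s0 s4-1->s5 s5-0->s1 s5-1->s2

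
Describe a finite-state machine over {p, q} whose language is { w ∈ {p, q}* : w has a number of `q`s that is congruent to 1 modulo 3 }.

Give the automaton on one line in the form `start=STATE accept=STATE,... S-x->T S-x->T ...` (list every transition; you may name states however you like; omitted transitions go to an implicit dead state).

start=s0 accept=s1 s0-p->s0 s0-q->s1 s1-p->s1 s1-q->s2 s2-p->s2 s2-q->s0

The only thing that matters is how many `q`s have appeared, reduced mod 3. Use one state per residue: s0 for 0, …, s2 for 2. Reading `q` moves to the next residue; anything else stays put. s1 is accepting.
A 3-state machine:
        p   q  
>  s0   s0  s1 
 * s1   s1  s2 
   s2   s2  s0 
(> = start, * = accepting)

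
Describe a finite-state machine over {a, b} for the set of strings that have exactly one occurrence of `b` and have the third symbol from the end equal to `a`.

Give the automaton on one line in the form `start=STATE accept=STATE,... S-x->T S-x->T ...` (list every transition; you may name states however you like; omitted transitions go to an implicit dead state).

start=S0 accept=S7,S8,S10 S0-a->S1 S0-b->S2 S1-a->S3 S1-b->S4 S2-a->S5 S2-b->S6 S3-a->S3 S3-b->S7 S4-a->S8 S4-b->S6 S5-a->S9 S5-b->S6 S6-a->S6 S6-b->S6 S7-a->S8 S7-b->S6 S8-a->S9 S8-b->S6 S9-a->S10 S9-b->S6 S10-a->S10 S10-b->S6

Build one automaton per condition and run them in lockstep. One (3 states) tracks the count of `b`s, saturating at 2; the other (15 states) tracks the last 3 symbols read. Each combined state is a pair, one component from each; accept when both components accept. Minimizing collapses redundant product states.
          a    b  
>  S0     S1   S2 
   S1     S3   S4 
   S2     S5   S6 
   S3     S3   S7 
   S4     S8   S6 
   S5     S9   S6 
   S6     S6   S6 
 * S7     S8   S6 
 * S8     S9   S6 
   S9    S10   S6 
 * S10   S10   S6 
(> = start, * = accepting)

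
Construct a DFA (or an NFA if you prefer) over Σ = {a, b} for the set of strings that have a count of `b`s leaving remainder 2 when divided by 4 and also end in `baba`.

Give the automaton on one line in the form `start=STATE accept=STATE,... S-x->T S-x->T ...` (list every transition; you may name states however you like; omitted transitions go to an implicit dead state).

Run two small machines in parallel and take their product. The first has 4 states tracking the count of `b`s modulo 4; the second has 5 states tracking how much of the suffix `baba` has currently been matched. A product state is a pair (one from each), accepting exactly when both do. Minimizing collapses redundant product states.
An 8-state machine:
        a   b  
>  q0   q0  q1 
   q1   q2  q3 
   q2   q4  q5 
   q3   q3  q6 
   q4   q4  q3 
   q5   q7  q6 
   q6   q6  q0 
 * q7   q3  q6 
(> = start, * = accepting)

start=q0 accept=q7 q0-a->q0 q0-b->q1 q1-a->q2 q1-b->q3 q2-a->q4 q2-b->q5 q3-a->q3 q3-b->q6 q4-a->q4 q4-b->q3 q5-a->q7 q5-b->q6 q6-a->q6 q6-b->q0 q7-a->q3 q7-b->q6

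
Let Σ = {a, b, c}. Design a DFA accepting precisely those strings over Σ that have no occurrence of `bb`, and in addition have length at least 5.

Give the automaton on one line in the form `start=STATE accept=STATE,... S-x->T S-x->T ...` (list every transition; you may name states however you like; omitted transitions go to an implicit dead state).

start=q0 accept=q10,q11 q0-a->q1 q0-b->q2 q0-c->q1 q1-a->q3 q1-b->q4 q1-c->q3 q2-a->q3 q2-b->q5 q2-c->q3 q3-a->q6 q3-b->q7 q3-c->q6 q4-a->q6 q4-b->q5 q4-c->q6 q5-a->q5 q5-b->q5 q5-c->q5 q6-a->q8 q6-b->q9 q6-c->q8 q7-a->q8 q7-b->q5 q7-c->q8 q8-a->q10 q8-b->q11 q8-c->q10 q9-a->q10 q9-b->q5 q9-c->q10 q10-a->q10 q10-b->q11 q10-c->q10 q11-a->q10 q11-b->q5 q11-c->q10

Build one automaton per condition and run them in lockstep. One (3 states) tracks partial matches of the forbidden pattern `bb`; the other (7 states) tracks the input length, saturating at 6. Each combined state is a pair, one component from each; accept when both components accept. Minimizing collapses redundant product states.
A 12-state machine:
          a    b    c  
>  q0     q1   q2   q1 
   q1     q3   q4   q3 
   q2     q3   q5   q3 
   q3     q6   q7   q6 
   q4     q6   q5   q6 
   q5     q5   q5   q5 
   q6     q8   q9   q8 
   q7     q8   q5   q8 
   q8    q10  q11  q10 
   q9    q10   q5  q10 
 * q10   q10  q11  q10 
 * q11   q10   q5  q10 
(> = start, * = accepting)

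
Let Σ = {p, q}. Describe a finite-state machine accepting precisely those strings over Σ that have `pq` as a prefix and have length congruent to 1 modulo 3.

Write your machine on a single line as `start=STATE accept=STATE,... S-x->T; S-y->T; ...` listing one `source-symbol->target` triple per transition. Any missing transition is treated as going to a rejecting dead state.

Run two small machines in parallel and take their product. The first has 4 states tracking whether the input so far still matches the prefix `pq`; the second has 3 states tracking the input length modulo 3. A product state is a pair (one from each), accepting exactly when both do.
8 states suffice.
       p  q 
>  A   B  C 
   B   D  E 
   C   D  D 
   D   F  F 
   E   G  G 
   F   C  C 
   G   H  H 
 * H   E  E 
(> = start, * = accepting)

start=A; accept=H; A-p->B; A-q->C; B-p->D; B-q->E; C-p->D; C-q->D; D-p->F; D-q->F; E-p->G; E-q->G; F-p->C; F-q->C; G-p->H; G-q->H; H-p->E; H-q->E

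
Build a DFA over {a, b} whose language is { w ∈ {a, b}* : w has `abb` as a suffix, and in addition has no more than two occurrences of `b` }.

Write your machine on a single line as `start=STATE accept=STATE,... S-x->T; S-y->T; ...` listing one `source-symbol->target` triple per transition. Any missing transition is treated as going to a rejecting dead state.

Run two small machines in parallel and take their product. The first has 4 states tracking how much of the suffix `abb` has currently been matched; the second has 4 states tracking the count of `b`s, saturating at 3. A product state is a pair (one from each), accepting exactly when both do.
A 13-state machine:
          a    b  
>  q0     q1   q2 
   q1     q1   q3 
   q2     q4   q5 
   q3     q4   q6 
   q4     q4   q7 
   q5     q8   q9 
 * q6     q8   q9 
   q7     q8  q10 
   q8     q8  q11 
   q9    q12   q9 
   q10   q12   q9 
   q11   q12  q10 
   q12   q12  q11 
(> = start, * = accepting)

start=q0; accept=q6; q0-a->q1; q0-b->q2; q1-a->q1; q1-b->q3; q2-a->q4; q2-b->q5; q3-a->q4; q3-b->q6; q4-a->q4; q4-b->q7; q5-a->q8; q5-b->q9; q6-a->q8; q6-b->q9; q7-a->q8; q7-b->q10; q8-a->q8; q8-b->q11; q9-a->q12; q9-b->q9; q10-a->q12; q10-b->q9; q11-a->q12; q11-b->q10; q12-a->q12; q12-b->q11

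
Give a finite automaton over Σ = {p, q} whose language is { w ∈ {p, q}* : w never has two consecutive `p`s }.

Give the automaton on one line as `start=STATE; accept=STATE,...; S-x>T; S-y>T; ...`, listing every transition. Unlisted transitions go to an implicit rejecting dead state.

start=S0; accept=S0,S1; S0-p>S1; S0-q>S0; S1-p>S2; S1-q>S0; S2-p>S2; S2-q>S2

Track partial matches of the forbidden pattern `pp`. State S2 is a dead state reached once `pp` has occurred; every other state accepts. S0 means no part of `pp` is currently matched.
        p   q  
>* S0   S1  S0 
 * S1   S2  S0 
   S2   S2  S2 
(> = start, * = accepting)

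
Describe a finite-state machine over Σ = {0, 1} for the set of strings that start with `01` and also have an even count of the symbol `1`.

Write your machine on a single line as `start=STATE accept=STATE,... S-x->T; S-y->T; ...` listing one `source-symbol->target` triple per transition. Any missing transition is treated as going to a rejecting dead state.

Build one automaton per condition and run them in lockstep. One (4 states) tracks whether the input so far still matches the prefix `01`; the other (2 states) tracks the count of `1`s modulo 2. Each combined state is a pair, one component from each; accept when both components accept. Equivalent product states are then merged.
With 5 states:
        0   1  
>  q0   q1  q2 
   q1   q2  q3 
   q2   q2  q2 
   q3   q3  q4 
 * q4   q4  q3 
(> = start, * = accepting)

start=q0; accept=q4; q0-0->q1; q0-1->q2; q1-0->q2; q1-1->q3; q2-0->q2; q2-1->q2; q3-0->q3; q3-1->q4; q4-0->q4; q4-1->q3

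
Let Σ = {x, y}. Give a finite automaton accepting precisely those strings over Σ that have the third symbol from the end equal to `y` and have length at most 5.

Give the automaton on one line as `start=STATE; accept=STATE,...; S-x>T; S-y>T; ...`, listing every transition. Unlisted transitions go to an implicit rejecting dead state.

start=s0; accept=s11,s12,s13,s14; s0-x>s1; s0-y>s2; s1-x>s3; s1-y>s4; s2-x>s5; s2-y>s6; s3-x>s7; s3-y>s8; s4-x>s9; s4-y>s10; s5-x>s11; s5-y>s12; s6-x>s13; s6-y>s14; s7-x>s7; s7-y>s7; s8-x>s9; s8-y>s9; s9-x>s11; s9-y>s11; s10-x>s13; s10-y>s13; s11-x>s7; s11-y>s7; s12-x>s9; s12-y>s9; s13-x>s11; s13-y>s11; s14-x>s13; s14-y>s13

Build one automaton per condition and run them in lockstep. One (15 states) tracks the last 3 symbols read; the other (7 states) tracks the input length, saturating at 6. Each combined state is a pair, one component from each; accept when both components accept. After merging equivalent states the machine shrinks.
With 15 states:
          x    y  
>  s0     s1   s2 
   s1     s3   s4 
   s2     s5   s6 
   s3     s7   s8 
   s4     s9  s10 
   s5    s11  s12 
   s6    s13  s14 
   s7     s7   s7 
   s8     s9   s9 
   s9    s11  s11 
   s10   s13  s13 
 * s11    s7   s7 
 * s12    s9   s9 
 * s13   s11  s11 
 * s14   s13  s13 
(> = start, * = accepting)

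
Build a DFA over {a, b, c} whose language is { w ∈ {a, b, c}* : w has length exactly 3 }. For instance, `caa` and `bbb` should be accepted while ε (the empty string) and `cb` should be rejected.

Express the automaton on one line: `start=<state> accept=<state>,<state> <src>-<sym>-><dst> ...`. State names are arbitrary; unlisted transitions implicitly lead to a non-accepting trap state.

start=q0 accept=q3 q0-a->q1 q0-b->q1 q0-c->q1 q1-a->q2 q1-b->q2 q1-c->q2 q2-a->q3 q2-b->q3 q2-c->q3 q3-a->q4 q3-b->q4 q3-c->q4 q4-a->q4 q4-b->q4 q4-c->q4

We only need to distinguish lengths 0, 1, …, 3, and '>3'. Chain q0 → q1 → q2 → q3 → q4 on every symbol, with q4 looping. Accepting states: {q3}.
5 states suffice.
        a   b   c  
>  q0   q1  q1  q1 
   q1   q2  q2  q2 
   q2   q3  q3  q3 
 * q3   q4  q4  q4 
   q4   q4  q4  q4 
(> = start, * = accepting)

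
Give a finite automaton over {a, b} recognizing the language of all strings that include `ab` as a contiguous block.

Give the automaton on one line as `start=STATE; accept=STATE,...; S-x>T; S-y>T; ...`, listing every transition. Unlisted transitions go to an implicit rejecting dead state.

States s0..s1 record the length of the longest prefix of `ab` that matches the current input suffix. Reaching s2 means `ab` has been seen, and we stay there forever. Accept from s2.
A 3-state machine:
        a   b  
>  s0   s1  s0 
   s1   s1  s2 
 * s2   s2  s2 
(> = start, * = accepting)

start=s0; accept=s2; s0-a>s1; s0-b>s0; s1-a>s1; s1-b>s2; s2-a>s2; s2-b>s2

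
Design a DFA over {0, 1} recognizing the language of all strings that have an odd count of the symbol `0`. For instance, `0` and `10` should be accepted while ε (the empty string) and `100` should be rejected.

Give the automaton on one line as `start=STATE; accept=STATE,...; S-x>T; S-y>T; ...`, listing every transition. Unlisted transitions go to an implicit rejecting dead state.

start=S0; accept=S1; S0-0>S1; S0-1>S0; S1-0>S0; S1-1>S1

The only thing that matters is how many `0`s have appeared, reduced mod 2. Use one state per residue: S0 for 0, …, S1 for 1. Reading `0` moves to the next residue; anything else stays put. S1 is accepting.
With 2 states:
        0   1  
>  S0   S1  S0 
 * S1   S0  S1 
(> = start, * = accepting)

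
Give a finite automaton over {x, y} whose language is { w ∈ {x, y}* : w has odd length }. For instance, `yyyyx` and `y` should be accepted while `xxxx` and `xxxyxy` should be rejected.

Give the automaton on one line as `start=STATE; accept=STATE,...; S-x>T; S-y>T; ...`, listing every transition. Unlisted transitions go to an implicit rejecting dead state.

start=A; accept=B; A-x>B; A-y>B; B-x>A; B-y>A

Count input length modulo 2: every symbol advances one step around the cycle A → B → A. Accept at B.
With 2 states:
       x  y 
>  A   B  B 
 * B   A  A 
(> = start, * = accepting)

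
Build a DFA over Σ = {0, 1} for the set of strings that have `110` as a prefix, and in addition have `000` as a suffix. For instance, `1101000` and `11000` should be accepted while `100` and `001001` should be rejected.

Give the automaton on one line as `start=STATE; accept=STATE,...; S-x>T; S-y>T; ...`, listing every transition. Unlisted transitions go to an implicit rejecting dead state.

Build one automaton per condition and run them in lockstep. The first has 5 states tracking whether the input so far still matches the prefix `110`; the second has 4 states tracking how much of the suffix `000` has currently been matched. A product state is a pair (one from each), accepting exactly when both do. Equivalent product states are then merged.
8 states suffice.
        0   1  
>  q0   q1  q2 
   q1   q1  q1 
   q2   q1  q3 
   q3   q4  q1 
   q4   q5  q6 
   q5   q7  q6 
   q6   q4  q6 
 * q7   q7  q6 
(> = start, * = accepting)

start=q0; accept=q7; q0-0>q1; q0-1>q2; q1-0>q1; q1-1>q1; q2-0>q1; q2-1>q3; q3-0>q4; q3-1>q1; q4-0>q5; q4-1>q6; q5-0>q7; q5-1>q6; q6-0>q4; q6-1>q6; q7-0>q7; q7-1>q6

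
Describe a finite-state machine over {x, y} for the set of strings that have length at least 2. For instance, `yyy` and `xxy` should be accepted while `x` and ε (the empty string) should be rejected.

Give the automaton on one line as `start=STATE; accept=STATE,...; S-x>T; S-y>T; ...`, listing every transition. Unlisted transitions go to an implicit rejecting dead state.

We only need to distinguish lengths 0, 1, …, 2, and '>2'. Chain s0 → s1 → s2 → s3 on every symbol, with s3 looping. Accepting states: {s2, s3}.
With 4 states:
        x   y  
>  s0   s1  s1 
   s1   s2  s2 
 * s2   s3  s3 
 * s3   s3  s3 
(> = start, * = accepting)

start=s0; accept=s2,s3; s0-x>s1; s0-y>s1; s1-x>s2; s1-y>s2; s2-x>s3; s2-y>s3; s3-x>s3; s3-y>s3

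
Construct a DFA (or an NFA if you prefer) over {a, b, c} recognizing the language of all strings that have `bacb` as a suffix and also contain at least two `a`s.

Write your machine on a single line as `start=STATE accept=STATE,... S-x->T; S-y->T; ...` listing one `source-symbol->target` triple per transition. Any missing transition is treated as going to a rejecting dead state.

start=s0; accept=s5; s0-a->s1; s0-b->s0; s0-c->s0; s1-a->s1; s1-b->s2; s1-c->s1; s2-a->s3; s2-b->s2; s2-c->s1; s3-a->s1; s3-b->s2; s3-c->s4; s4-a->s1; s4-b->s5; s4-c->s1; s5-a->s3; s5-b->s2; s5-c->s1

Handle the two conditions separately and then intersect. The first has 5 states tracking how much of the suffix `bacb` has currently been matched; the second has 4 states tracking the count of `a`s, saturating at 3. A product state is a pair (one from each), accepting exactly when both do. Minimizing collapses redundant product states.
A 6-state machine:
        a   b   c  
>  s0   s1  s0  s0 
   s1   s1  s2  s1 
   s2   s3  s2  s1 
   s3   s1  s2  s4 
   s4   s1  s5  s1 
 * s5   s3  s2  s1 
(> = start, * = accepting)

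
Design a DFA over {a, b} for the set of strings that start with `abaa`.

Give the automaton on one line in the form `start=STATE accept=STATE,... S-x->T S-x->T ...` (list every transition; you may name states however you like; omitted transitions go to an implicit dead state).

Check the first 4 symbols one by one: s0 through s3 record how many have matched `abaa` so far; any wrong symbol goes to the dead state s5. After all 4 match we enter the accepting sink s4.
A 6-state machine:
        a   b  
>  s0   s1  s5 
   s1   s5  s2 
   s2   s3  s5 
   s3   s4  s5 
 * s4   s4  s4 
   s5   s5  s5 
(> = start, * = accepting)

start=s0 accept=s4 s0-a->s1 s0-b->s5 s1-a->s5 s1-b->s2 s2-a->s3 s2-b->s5 s3-a->s4 s3-b->s5 s4-a->s4 s4-b->s4 s5-a->s5 s5-b->s5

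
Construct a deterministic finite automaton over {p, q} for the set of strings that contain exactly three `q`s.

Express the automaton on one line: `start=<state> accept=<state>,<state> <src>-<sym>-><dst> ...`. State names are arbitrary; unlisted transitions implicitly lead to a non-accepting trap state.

start=s0 accept=s3 s0-p->s0 s0-q->s1 s1-p->s1 s1-q->s2 s2-p->s2 s2-q->s3 s3-p->s3 s3-q->s4 s4-p->s4 s4-q->s4

Count `q`s, saturating at 4: states s0 through s3 mean 0 through 3 `q`s seen; s4 means more than 3. Each `q` increments (capped at s4); other symbols loop. Accept from {s3}.
        p   q  
>  s0   s0  s1 
   s1   s1  s2 
   s2   s2  s3 
 * s3   s3  s4 
   s4   s4  s4 
(> = start, * = accepting)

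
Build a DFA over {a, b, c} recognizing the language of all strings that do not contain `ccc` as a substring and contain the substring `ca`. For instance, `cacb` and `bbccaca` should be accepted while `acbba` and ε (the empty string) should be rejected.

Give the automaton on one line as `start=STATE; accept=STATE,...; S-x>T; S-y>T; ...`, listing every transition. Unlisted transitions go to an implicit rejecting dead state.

Run two small machines in parallel and take their product. The first has 4 states tracking partial matches of the forbidden pattern `ccc`; the second has 3 states tracking whether and how much of `ca` has been seen. A product state is a pair (one from each), accepting exactly when both do. Minimizing collapses redundant product states.
7 states suffice.
        a   b   c  
>  q0   q0  q0  q1 
   q1   q2  q0  q3 
 * q2   q2  q2  q4 
   q3   q2  q0  q5 
 * q4   q2  q2  q6 
   q5   q5  q5  q5 
 * q6   q2  q2  q5 
(> = start, * = accepting)

start=q0; accept=q2,q4,q6; q0-a>q0; q0-b>q0; q0-c>q1; q1-a>q2; q1-b>q0; q1-c>q3; q2-a>q2; q2-b>q2; q2-c>q4; q3-a>q2; q3-b>q0; q3-c>q5; q4-a>q2; q4-b>q2; q4-c>q6; q5-a>q5; q5-b>q5; q5-c>q5; q6-a>q2; q6-b>q2; q6-c>q5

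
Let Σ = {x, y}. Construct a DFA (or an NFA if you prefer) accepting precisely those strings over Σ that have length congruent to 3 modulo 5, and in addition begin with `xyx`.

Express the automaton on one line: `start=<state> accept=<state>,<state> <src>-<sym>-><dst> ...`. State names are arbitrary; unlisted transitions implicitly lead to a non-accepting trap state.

start=A accept=E A-x->B A-y->C B-x->C B-y->D C-x->C C-y->C D-x->E D-y->C E-x->F E-y->F F-x->G F-y->G G-x->H G-y->H H-x->I H-y->I I-x->E I-y->E

Run two small machines in parallel and take their product. One (5 states) tracks the input length modulo 5; the other (5 states) tracks whether the input so far still matches the prefix `xyx`. Each combined state is a pair, one component from each; accept when both components accept. Equivalent product states are then merged.
9 states suffice.
       x  y 
>  A   B  C 
   B   C  D 
   C   C  C 
   D   E  C 
 * E   F  F 
   F   G  G 
   G   H  H 
   H   I  I 
   I   E  E 
(> = start, * = accepting)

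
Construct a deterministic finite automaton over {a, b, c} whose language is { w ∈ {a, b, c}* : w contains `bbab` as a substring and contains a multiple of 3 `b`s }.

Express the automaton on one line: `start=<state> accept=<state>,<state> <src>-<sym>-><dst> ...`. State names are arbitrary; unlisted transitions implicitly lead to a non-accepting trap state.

start=S0 accept=S8 S0-a->S0 S0-b->S1 S0-c->S0 S1-a->S2 S1-b->S3 S1-c->S2 S2-a->S2 S2-b->S4 S2-c->S2 S3-a->S5 S3-b->S6 S3-c->S7 S4-a->S7 S4-b->S6 S4-c->S7 S5-a->S7 S5-b->S8 S5-c->S7 S6-a->S9 S6-b->S10 S6-c->S0 S7-a->S7 S7-b->S11 S7-c->S7 S8-a->S8 S8-b->S12 S8-c->S8 S9-a->S0 S9-b->S12 S9-c->S0 S10-a->S13 S10-b->S3 S10-c->S2 S11-a->S0 S11-b->S10 S11-c->S0 S12-a->S12 S12-b->S14 S12-c->S12 S13-a->S2 S13-b->S14 S13-c->S2 S14-a->S14 S14-b->S8 S14-c->S14

Build one automaton per condition and run them in lockstep. One (5 states) tracks whether and how much of `bbab` has been seen; the other (3 states) tracks the count of `b`s modulo 3. Each combined state is a pair, one component from each; accept when both components accept.
With 15 states:
          a    b    c  
>  S0     S0   S1   S0 
   S1     S2   S3   S2 
   S2     S2   S4   S2 
   S3     S5   S6   S7 
   S4     S7   S6   S7 
   S5     S7   S8   S7 
   S6     S9  S10   S0 
   S7     S7  S11   S7 
 * S8     S8  S12   S8 
   S9     S0  S12   S0 
   S10   S13   S3   S2 
   S11    S0  S10   S0 
   S12   S12  S14  S12 
   S13    S2  S14   S2 
   S14   S14   S8  S14 
(> = start, * = accepting)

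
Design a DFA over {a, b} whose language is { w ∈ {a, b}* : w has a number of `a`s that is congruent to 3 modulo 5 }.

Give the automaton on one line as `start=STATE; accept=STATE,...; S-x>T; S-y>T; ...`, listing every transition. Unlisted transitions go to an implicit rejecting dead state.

Keep the running count of `a`s modulo 5: each `a` advances along the cycle q0 → q1 → q2 → q3 → q4 → q0 while other symbols loop. Accept at q3.
5 states suffice.
        a   b  
>  q0   q1  q0 
   q1   q2  q1 
   q2   q3  q2 
 * q3   q4  q3 
   q4   q0  q4 
(> = start, * = accepting)

start=q0; accept=q3; q0-a>q1; q0-b>q0; q1-a>q2; q1-b>q1; q2-a>q3; q2-b>q2; q3-a>q4; q3-b>q3; q4-a>q0; q4-b>q4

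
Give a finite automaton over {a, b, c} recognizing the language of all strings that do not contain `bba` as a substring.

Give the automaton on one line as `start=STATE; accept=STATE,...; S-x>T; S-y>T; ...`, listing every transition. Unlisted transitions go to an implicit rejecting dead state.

Track partial matches of the forbidden pattern `bba`. State q3 is a dead state reached once `bba` has occurred; every other state accepts. q0 means no part of `bba` is currently matched.
A 4-state machine:
        a   b   c  
>* q0   q0  q1  q0 
 * q1   q0  q2  q0 
 * q2   q3  q2  q0 
   q3   q3  q3  q3 
(> = start, * = accepting)

start=q0; accept=q0,q1,q2; q0-a>q0; q0-b>q1; q0-c>q0; q1-a>q0; q1-b>q2; q1-c>q0; q2-a>q3; q2-b>q2; q2-c>q0; q3-a>q3; q3-b>q3; q3-c>q3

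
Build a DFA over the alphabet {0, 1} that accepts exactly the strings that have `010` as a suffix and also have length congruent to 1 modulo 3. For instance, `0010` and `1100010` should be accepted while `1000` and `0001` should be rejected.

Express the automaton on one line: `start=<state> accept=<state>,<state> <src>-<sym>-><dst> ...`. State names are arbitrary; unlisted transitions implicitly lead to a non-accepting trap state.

Build one automaton per condition and run them in lockstep. One (4 states) tracks how much of the suffix `010` has currently been matched; the other (3 states) tracks the input length modulo 3. Each combined state is a pair, one component from each; accept when both components accept. After merging equivalent states the machine shrinks.
        0   1  
>  q0   q1  q1 
   q1   q2  q3 
   q2   q0  q4 
   q3   q0  q0 
   q4   q5  q1 
 * q5   q2  q3 
(> = start, * = accepting)

start=q0 accept=q5 q0-0->q1 q0-1->q1 q1-0->q2 q1-1->q3 q2-0->q0 q2-1->q4 q3-0->q0 q3-1->q0 q4-0->q5 q4-1->q1 q5-0->q2 q5-1->q3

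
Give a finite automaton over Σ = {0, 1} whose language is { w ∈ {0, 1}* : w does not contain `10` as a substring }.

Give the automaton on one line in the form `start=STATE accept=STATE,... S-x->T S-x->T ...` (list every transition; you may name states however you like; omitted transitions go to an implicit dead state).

start=S0 accept=S0,S1 S0-0->S0 S0-1->S1 S1-0->S2 S1-1->S1 S2-0->S2 S2-1->S2

Track partial matches of the forbidden pattern `10`. State S2 is a dead state reached once `10` has occurred; every other state accepts. S0 means no part of `10` is currently matched.
With 3 states:
        0   1  
>* S0   S0  S1 
 * S1   S2  S1 
   S2   S2  S2 
(> = start, * = accepting)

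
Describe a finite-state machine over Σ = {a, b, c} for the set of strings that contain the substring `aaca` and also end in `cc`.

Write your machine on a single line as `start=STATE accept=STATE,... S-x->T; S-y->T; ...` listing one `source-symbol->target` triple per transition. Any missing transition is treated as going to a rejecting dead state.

start=q0; accept=q6; q0-a->q1; q0-b->q0; q0-c->q0; q1-a->q2; q1-b->q0; q1-c->q0; q2-a->q2; q2-b->q0; q2-c->q3; q3-a->q4; q3-b->q0; q3-c->q0; q4-a->q4; q4-b->q4; q4-c->q5; q5-a->q4; q5-b->q4; q5-c->q6; q6-a->q4; q6-b->q4; q6-c->q6

Run two small machines in parallel and take their product. The first has 5 states tracking whether and how much of `aaca` has been seen; the second has 3 states tracking how much of the suffix `cc` has currently been matched. A product state is a pair (one from each), accepting exactly when both do. Minimizing collapses redundant product states.
        a   b   c  
>  q0   q1  q0  q0 
   q1   q2  q0  q0 
   q2   q2  q0  q3 
   q3   q4  q0  q0 
   q4   q4  q4  q5 
   q5   q4  q4  q6 
 * q6   q4  q4  q6 
(> = start, * = accepting)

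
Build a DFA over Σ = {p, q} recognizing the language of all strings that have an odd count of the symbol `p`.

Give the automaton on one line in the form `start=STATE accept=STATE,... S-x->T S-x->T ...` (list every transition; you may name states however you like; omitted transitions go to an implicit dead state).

start=s0 accept=s1 s0-p->s1 s0-q->s0 s1-p->s0 s1-q->s1

Keep the running count of `p`s modulo 2: each `p` advances along the cycle s0 → s1 → s0 while other symbols loop. Accept at s1.
2 states suffice.
        p   q  
>  s0   s1  s0 
 * s1   s0  s1 
(> = start, * = accepting)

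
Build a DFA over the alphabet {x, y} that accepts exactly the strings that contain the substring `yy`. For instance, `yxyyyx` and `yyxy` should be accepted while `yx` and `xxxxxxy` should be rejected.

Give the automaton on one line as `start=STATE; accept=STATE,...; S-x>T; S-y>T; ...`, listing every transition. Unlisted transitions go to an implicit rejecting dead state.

Track how much of `yy` has been matched so far: state q0 is no progress, q2 is the absorbing accept state reached once `yy` has occurred. Intermediate states record partial matches; on a mismatch, fall back to the longest reusable overlap.
A 3-state machine:
        x   y  
>  q0   q0  q1 
   q1   q0  q2 
 * q2   q2  q2 
(> = start, * = accepting)

start=q0; accept=q2; q0-x>q0; q0-y>q1; q1-x>q0; q1-y>q2; q2-x>q2; q2-y>q2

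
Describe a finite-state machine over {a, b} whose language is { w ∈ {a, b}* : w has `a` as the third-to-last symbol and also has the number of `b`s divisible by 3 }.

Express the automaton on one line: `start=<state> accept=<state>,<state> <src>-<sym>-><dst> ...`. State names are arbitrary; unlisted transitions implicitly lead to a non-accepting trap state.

start=S0 accept=S6,S9,S12,S13 S0-a->S1 S0-b->S2 S1-a->S3 S1-b->S2 S2-a->S4 S2-b->S5 S3-a->S6 S3-b->S2 S4-a->S4 S4-b->S7 S5-a->S8 S5-b->S0 S6-a->S6 S6-b->S2 S7-a->S8 S7-b->S9 S8-a->S10 S8-b->S11 S9-a->S1 S9-b->S2 S10-a->S10 S10-b->S12 S11-a->S13 S11-b->S2 S12-a->S13 S12-b->S2 S13-a->S3 S13-b->S2

Run two small machines in parallel and take their product. The first has 15 states tracking the last 3 symbols read; the second has 3 states tracking the count of `b`s modulo 3. A product state is a pair (one from each), accepting exactly when both do. Equivalent product states are then merged.
          a    b  
>  S0     S1   S2 
   S1     S3   S2 
   S2     S4   S5 
   S3     S6   S2 
   S4     S4   S7 
   S5     S8   S0 
 * S6     S6   S2 
   S7     S8   S9 
   S8    S10  S11 
 * S9     S1   S2 
   S10   S10  S12 
   S11   S13   S2 
 * S12   S13   S2 
 * S13    S3   S2 
(> = start, * = accepting)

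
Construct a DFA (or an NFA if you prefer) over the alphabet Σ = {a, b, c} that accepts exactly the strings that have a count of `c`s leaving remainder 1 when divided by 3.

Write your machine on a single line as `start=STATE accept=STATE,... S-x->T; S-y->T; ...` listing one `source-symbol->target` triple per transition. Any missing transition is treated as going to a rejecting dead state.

Keep the running count of `c`s modulo 3: each `c` advances along the cycle q0 → q1 → q2 → q0 while other symbols loop. Accept at q1.
3 states suffice.
        a   b   c  
>  q0   q0  q0  q1 
 * q1   q1  q1  q2 
   q2   q2  q2  q0 
(> = start, * = accepting)

start=q0; accept=q1; q0-a->q0; q0-b->q0; q0-c->q1; q1-a->q1; q1-b->q1; q1-c->q2; q2-a->q2; q2-b->q2; q2-c->q0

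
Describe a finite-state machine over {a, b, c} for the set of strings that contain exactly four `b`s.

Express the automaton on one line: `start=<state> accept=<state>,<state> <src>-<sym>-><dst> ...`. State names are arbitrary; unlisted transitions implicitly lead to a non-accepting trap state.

Only the number of `b`s matters, and only up to 5. Make a chain S0 → S1 → S2 → S3 → S4 → S5 advanced by each `b` (with S5 absorbing); every other symbol self-loops. The accepting set is {S4}.
        a   b   c  
>  S0   S0  S1  S0 
   S1   S1  S2  S1 
   S2   S2  S3  S2 
   S3   S3  S4  S3 
 * S4   S4  S5  S4 
   S5   S5  S5  S5 
(> = start, * = accepting)

start=S0 accept=S4 S0-a->S0 S0-b->S1 S0-c->S0 S1-a->S1 S1-b->S2 S1-c->S1 S2-a->S2 S2-b->S3 S2-c->S2 S3-a->S3 S3-b->S4 S3-c->S3 S4-a->S4 S4-b->S5 S4-c->S4 S5-a->S5 S5-b->S5 S5-c->S5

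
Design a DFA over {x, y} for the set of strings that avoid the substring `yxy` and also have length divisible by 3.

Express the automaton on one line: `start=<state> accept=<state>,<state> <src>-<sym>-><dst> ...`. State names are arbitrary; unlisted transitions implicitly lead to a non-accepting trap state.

Run two small machines in parallel and take their product. One (4 states) tracks partial matches of the forbidden pattern `yxy`; the other (3 states) tracks the input length modulo 3. Each combined state is a pair, one component from each; accept when both components accept. Equivalent product states are then merged.
A 10-state machine:
       x  y 
>* A   B  C 
   B   D  E 
   C   F  E 
   D   A  G 
   E   H  G 
   F   A  I 
 * G   J  C 
 * H   B  I 
   I   I  I 
   J   D  I 
(> = start, * = accepting)

start=A accept=A,G,H A-x->B A-y->C B-x->D B-y->E C-x->F C-y->E D-x->A D-y->G E-x->H E-y->G F-x->A F-y->I G-x->J G-y->C H-x->B H-y->I I-x->I I-y->I J-x->D J-y->I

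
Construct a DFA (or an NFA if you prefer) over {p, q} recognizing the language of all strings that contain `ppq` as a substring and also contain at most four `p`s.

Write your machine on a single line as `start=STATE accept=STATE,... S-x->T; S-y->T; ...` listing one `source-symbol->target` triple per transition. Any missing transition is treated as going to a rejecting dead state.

Run two small machines in parallel and take their product. One (4 states) tracks whether and how much of `ppq` has been seen; the other (6 states) tracks the count of `p`s, saturating at 5. Each combined state is a pair, one component from each; accept when both components accept. After merging equivalent states the machine shrinks.
       p  q 
>  A   B  A 
   B   C  D 
   C   E  F 
   D   G  D 
   E   H  I 
 * F   I  F 
   G   E  J 
   H   K  L 
 * I   L  I 
   J   M  J 
   K   K  K 
 * L   K  L 
   M   H  K 
(> = start, * = accepting)

start=A; accept=F,I,L; A-p->B; A-q->A; B-p->C; B-q->D; C-p->E; C-q->F; D-p->G; D-q->D; E-p->H; E-q->I; F-p->I; F-q->F; G-p->E; G-q->J; H-p->K; H-q->L; I-p->L; I-q->I; J-p->M; J-q->J; K-p->K; K-q->K; L-p->K; L-q->L; M-p->H; M-q->K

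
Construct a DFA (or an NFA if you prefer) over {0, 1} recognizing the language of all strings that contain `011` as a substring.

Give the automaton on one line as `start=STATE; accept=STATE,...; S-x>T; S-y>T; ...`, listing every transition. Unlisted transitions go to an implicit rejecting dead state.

States A..C record the length of the longest prefix of `011` that matches the current input suffix. Reaching D means `011` has been seen, and we stay there forever. Accept from D.
A 4-state machine:
       0  1 
>  A   B  A 
   B   B  C 
   C   B  D 
 * D   D  D 
(> = start, * = accepting)

start=A; accept=D; A-0>B; A-1>A; B-0>B; B-1>C; C-0>B; C-1>D; D-0>D; D-1>D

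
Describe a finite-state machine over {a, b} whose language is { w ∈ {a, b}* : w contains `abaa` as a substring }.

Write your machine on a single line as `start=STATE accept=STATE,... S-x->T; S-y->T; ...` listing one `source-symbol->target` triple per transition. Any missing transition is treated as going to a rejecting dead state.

Track how much of `abaa` has been matched so far: state q0 is no progress, q4 is the absorbing accept state reached once `abaa` has occurred. Intermediate states record partial matches; on a mismatch, fall back to the longest reusable overlap.
A 5-state machine:
        a   b  
>  q0   q1  q0 
   q1   q1  q2 
   q2   q3  q0 
   q3   q4  q2 
 * q4   q4  q4 
(> = start, * = accepting)

start=q0; accept=q4; q0-a->q1; q0-b->q0; q1-a->q1; q1-b->q2; q2-a->q3; q2-b->q0; q3-a->q4; q3-b->q2; q4-a->q4; q4-b->q4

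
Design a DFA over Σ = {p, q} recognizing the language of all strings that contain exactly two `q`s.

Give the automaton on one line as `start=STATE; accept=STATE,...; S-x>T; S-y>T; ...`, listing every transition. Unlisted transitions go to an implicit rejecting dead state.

Count `q`s, saturating at 3: states s0 through s2 mean 0 through 2 `q`s seen; s3 means more than 2. Each `q` increments (capped at s3); other symbols loop. Accept from {s2}.
        p   q  
>  s0   s0  s1 
   s1   s1  s2 
 * s2   s2  s3 
   s3   s3  s3 
(> = start, * = accepting)

start=s0; accept=s2; s0-p>s0; s0-q>s1; s1-p>s1; s1-q>s2; s2-p>s2; s2-q>s3; s3-p>s3; s3-q>s3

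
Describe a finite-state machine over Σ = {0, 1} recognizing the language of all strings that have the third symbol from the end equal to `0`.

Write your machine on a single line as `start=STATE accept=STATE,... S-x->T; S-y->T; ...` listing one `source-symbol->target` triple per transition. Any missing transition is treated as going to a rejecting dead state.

start=s0; accept=s7,s8,s9,s10; s0-0->s1; s0-1->s2; s1-0->s3; s1-1->s4; s2-0->s5; s2-1->s6; s3-0->s7; s3-1->s8; s4-0->s9; s4-1->s10; s5-0->s11; s5-1->s12; s6-0->s13; s6-1->s14; s7-0->s7; s7-1->s8; s8-0->s9; s8-1->s10; s9-0->s11; s9-1->s12; s10-0->s13; s10-1->s14; s11-0->s7; s11-1->s8; s12-0->s9; s12-1->s10; s13-0->s11; s13-1->s12; s14-0->s13; s14-1->s14

A DFA must remember the last 3 symbols (since which symbol is third-to-last isn't known until the input ends). Use one state per possible window of the last ≤3 symbols; accept from those whose window starts with `0`.
A 15-state machine:
          0    1  
>  s0     s1   s2 
   s1     s3   s4 
   s2     s5   s6 
   s3     s7   s8 
   s4     s9  s10 
   s5    s11  s12 
   s6    s13  s14 
 * s7     s7   s8 
 * s8     s9  s10 
 * s9    s11  s12 
 * s10   s13  s14 
   s11    s7   s8 
   s12    s9  s10 
   s13   s11  s12 
   s14   s13  s14 
(> = start, * = accepting)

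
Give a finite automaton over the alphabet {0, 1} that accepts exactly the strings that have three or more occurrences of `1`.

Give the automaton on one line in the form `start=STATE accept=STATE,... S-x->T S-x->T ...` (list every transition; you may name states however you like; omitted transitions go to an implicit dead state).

Only the number of `1`s matters, and only up to 4. Make a chain S0 → S1 → S2 → S3 → S4 advanced by each `1` (with S4 absorbing); every other symbol self-loops. The accepting set is {S3, S4}.
5 states suffice.
        0   1  
>  S0   S0  S1 
   S1   S1  S2 
   S2   S2  S3 
 * S3   S3  S4 
 * S4   S4  S4 
(> = start, * = accepting)

start=S0 accept=S3,S4 S0-0->S0 S0-1->S1 S1-0->S1 S1-1->S2 S2-0->S2 S2-1->S3 S3-0->S3 S3-1->S4 S4-0->S4 S4-1->S4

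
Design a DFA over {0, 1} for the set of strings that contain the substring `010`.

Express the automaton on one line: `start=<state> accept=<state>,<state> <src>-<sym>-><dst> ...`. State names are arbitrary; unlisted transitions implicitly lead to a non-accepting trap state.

start=A accept=D A-0->B A-1->A B-0->B B-1->C C-0->D C-1->A D-0->D D-1->D

States A..C record the length of the longest prefix of `010` that matches the current input suffix. Reaching D means `010` has been seen, and we stay there forever. Accept from D.
4 states suffice.
       0  1 
>  A   B  A 
   B   B  C 
   C   D  A 
 * D   D  D 
(> = start, * = accepting)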